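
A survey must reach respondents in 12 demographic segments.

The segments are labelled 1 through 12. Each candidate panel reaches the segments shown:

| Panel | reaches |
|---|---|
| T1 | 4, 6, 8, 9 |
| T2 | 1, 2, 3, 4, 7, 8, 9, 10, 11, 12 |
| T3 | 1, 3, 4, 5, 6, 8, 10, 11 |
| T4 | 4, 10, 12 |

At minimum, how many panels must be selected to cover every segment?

Take {T2, T3}. Their union is {1, 2, 3, 4, 5, 6, 7, 8, 9, 10, 11, 12}, which is all 12 segments.
No single panel has all 12 segments (the largest, T2, has 10), so 2 is optimal.

2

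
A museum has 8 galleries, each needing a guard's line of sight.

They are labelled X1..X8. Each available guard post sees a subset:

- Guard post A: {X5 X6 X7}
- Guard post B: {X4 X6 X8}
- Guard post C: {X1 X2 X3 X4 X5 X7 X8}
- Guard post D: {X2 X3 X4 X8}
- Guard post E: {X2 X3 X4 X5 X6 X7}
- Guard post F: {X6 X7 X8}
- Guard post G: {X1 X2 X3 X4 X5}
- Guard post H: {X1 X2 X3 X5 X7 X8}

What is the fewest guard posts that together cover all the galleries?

2

Take {E, H}. Their union is {X1, X2, X3, X4, X5, X6, X7, X8}, which is all 8 galleries.
No single guard post has all 8 galleries (the largest, C, has 7), so 2 is optimal.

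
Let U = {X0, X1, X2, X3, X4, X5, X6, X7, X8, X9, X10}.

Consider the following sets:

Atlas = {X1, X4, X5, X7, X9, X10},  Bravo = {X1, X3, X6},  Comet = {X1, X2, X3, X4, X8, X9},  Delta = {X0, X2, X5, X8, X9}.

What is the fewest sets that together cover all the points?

3

Take {Atlas, Bravo, Delta}. Their union is {X0, X1, X2, X3, X4, X5, X6, X7, X8, X9, X10}, which is all 11 points.
Only Delta contains X0, so Delta is forced; the remaining 6 points need at least 2 more sets (each remaining set adds at most 4) — so at least 3 sets are needed, and 3 is optimal.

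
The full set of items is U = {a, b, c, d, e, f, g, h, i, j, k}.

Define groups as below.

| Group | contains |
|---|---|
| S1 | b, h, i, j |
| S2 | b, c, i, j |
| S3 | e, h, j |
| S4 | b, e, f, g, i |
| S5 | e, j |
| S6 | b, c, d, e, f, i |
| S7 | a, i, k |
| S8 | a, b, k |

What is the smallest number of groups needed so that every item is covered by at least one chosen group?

4

Take {S1, S4, S6, S8}. Their union is {a, b, c, d, e, f, g, h, i, j, k}, which is all 11 items.
Only S6 contains d, so S6 is forced; the remaining 5 items need at least 3 more groups (each remaining group adds at most 2) — so at least 4 groups are needed, and 4 is optimal.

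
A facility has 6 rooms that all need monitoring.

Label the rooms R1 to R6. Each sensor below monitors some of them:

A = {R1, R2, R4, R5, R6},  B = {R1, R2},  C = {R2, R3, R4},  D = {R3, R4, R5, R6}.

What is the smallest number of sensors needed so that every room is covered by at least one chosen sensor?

Take {B, D}. Their union is {R1, R2, R3, R4, R5, R6}, which is all 6 rooms.
No single sensor has all 6 rooms (the largest, A, has 5), so 2 is optimal.

2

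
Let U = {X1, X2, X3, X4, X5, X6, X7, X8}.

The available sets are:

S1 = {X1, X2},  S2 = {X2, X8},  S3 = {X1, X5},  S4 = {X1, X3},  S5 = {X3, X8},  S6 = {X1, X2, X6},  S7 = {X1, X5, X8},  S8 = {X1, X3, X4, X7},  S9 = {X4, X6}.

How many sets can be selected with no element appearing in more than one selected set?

3

S3, S5, S9 are pairwise disjoint (S3={X1,X5}; S5={X3,X8}; S9={X4,X6}).
Every remaining set overlaps one of these, and no 4 of the listed sets are pairwise disjoint, so 3 is the maximum.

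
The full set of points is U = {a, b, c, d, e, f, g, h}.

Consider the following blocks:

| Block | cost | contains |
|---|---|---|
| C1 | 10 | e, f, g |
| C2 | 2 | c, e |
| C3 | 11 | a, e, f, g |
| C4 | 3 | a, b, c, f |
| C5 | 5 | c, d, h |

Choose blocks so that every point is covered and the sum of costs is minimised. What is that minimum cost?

18

C1, C4, C5 together cover every point (C1 ∪ C4 ∪ C5 = {a, b, c, d, e, f, g, h}); total cost 10 + 3 + 5 = 18.
The greedy pick C4, C2, C5, C1 costs 20; no covering selection beats 18.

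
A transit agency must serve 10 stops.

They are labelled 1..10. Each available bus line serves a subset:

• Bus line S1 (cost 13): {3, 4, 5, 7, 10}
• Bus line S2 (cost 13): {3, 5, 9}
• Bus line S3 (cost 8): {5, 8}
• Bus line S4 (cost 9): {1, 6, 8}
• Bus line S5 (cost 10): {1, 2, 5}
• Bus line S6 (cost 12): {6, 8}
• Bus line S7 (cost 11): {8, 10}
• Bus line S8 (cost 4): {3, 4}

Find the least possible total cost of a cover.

45

S1, S2, S4, S5 together cover every stop (S1 ∪ S2 ∪ S4 ∪ S5 = {1, 2, 3, 4, 5, 6, 7, 8, 9, 10}); total cost 13 + 13 + 9 + 10 = 45.
The greedy pick S8, S4, S1, S5, S2 costs 49; no covering selection beats 45.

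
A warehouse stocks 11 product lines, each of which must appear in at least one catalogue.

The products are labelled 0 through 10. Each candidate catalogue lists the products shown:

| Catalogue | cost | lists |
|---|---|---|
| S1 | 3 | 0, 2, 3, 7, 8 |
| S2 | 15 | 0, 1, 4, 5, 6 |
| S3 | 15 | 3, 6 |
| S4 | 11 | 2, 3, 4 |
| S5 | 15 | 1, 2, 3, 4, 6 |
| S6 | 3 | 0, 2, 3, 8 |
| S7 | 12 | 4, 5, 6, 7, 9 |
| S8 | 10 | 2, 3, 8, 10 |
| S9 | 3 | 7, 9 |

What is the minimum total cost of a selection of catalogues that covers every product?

S2, S8, S9 together cover every product (S2 ∪ S8 ∪ S9 = {0, 1, 2, 3, 4, 5, 6, 7, 8, 9, 10}); total cost 15 + 10 + 3 = 28.
The greedy pick S1, S7, S8, S2 costs 40; no covering selection beats 28.

28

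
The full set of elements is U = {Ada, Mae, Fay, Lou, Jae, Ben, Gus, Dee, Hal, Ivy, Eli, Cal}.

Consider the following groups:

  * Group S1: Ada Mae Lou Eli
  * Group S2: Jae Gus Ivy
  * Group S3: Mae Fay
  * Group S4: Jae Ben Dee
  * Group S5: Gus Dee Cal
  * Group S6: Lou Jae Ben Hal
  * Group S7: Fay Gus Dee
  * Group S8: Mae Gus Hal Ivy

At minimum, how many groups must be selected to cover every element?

5

S1, S3, S4, S5, and S8 cover everything between them: the union {Ada, Mae, Fay, Lou, Jae, Ben, Gus, Dee, Hal, Ivy, Eli, Cal} is all of U.
No 4 of the 8 groups cover everything (all 70 combinations miss at least one element), so 5 is optimal.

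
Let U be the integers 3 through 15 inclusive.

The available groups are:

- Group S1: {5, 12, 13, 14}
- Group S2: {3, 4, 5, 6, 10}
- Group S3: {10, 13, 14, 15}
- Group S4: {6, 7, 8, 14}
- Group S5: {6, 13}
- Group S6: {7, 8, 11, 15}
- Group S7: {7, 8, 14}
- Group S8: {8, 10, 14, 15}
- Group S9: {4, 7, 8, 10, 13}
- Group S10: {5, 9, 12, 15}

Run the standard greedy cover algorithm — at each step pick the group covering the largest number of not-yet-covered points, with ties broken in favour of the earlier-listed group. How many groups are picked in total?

4

Greedy: pick S2 (covers 5 new) → pick S6 (covers 4 new) → pick S1 (covers 3 new) → pick S10 (covers 1 new). Total picks: 4.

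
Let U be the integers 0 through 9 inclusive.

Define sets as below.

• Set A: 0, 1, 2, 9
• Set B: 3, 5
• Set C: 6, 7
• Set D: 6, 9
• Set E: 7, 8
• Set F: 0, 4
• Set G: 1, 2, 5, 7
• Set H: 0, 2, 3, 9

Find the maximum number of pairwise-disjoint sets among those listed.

4

B, D, E, F are pairwise disjoint (B={3,5}; D={6,9}; E={7,8}; F={0,4}).
Every remaining set overlaps one of these, and no 5 of the listed sets are pairwise disjoint, so 4 is the maximum.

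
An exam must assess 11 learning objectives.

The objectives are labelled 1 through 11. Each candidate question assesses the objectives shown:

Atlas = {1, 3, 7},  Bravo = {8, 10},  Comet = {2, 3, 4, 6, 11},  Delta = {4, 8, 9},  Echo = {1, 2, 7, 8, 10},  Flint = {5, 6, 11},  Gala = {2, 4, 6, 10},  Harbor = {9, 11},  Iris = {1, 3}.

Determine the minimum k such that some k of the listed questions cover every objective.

4

Take {Atlas, Delta, Flint, Gala}. Their union is {1, 2, 3, 4, 5, 6, 7, 8, 9, 10, 11}, which is all 11 objectives.
No 3 of the 9 questions cover everything (all 84 combinations miss at least one objective), so 4 is optimal.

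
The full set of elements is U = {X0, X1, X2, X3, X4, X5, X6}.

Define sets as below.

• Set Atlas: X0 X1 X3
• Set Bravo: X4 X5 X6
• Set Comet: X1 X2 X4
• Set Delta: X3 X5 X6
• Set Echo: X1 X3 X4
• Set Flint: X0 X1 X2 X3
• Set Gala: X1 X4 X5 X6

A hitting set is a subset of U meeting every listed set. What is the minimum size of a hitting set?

2

H = {X1, X6} meets every set (each contains at least one member of H), and |H| = 2.
The sets Comet, Delta are pairwise disjoint, so any hitting set needs a separate element for each — at least 2. Hence 2 is optimal.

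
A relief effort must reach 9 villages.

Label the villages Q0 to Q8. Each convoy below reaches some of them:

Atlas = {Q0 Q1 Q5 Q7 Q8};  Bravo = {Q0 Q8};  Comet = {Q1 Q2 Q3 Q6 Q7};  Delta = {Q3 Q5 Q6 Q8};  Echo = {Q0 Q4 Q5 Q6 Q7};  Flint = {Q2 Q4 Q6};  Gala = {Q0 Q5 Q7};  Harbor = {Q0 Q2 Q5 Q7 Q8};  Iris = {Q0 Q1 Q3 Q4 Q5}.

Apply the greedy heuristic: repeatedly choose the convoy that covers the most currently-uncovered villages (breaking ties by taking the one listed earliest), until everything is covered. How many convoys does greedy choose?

3

Greedy: pick Atlas (covers 5 new) → pick Comet (covers 3 new) → pick Echo (covers 1 new). Total picks: 3.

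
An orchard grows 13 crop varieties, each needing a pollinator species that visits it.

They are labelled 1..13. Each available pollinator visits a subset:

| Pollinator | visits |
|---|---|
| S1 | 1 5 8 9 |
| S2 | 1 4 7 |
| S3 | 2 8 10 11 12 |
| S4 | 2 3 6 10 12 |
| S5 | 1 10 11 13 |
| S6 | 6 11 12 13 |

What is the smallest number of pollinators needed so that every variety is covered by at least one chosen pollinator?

S1 and S2 and S4 and S5 together: S1 ∪ S2 ∪ S4 ∪ S5 = {1, 2, 3, 4, 5, 6, 7, 8, 9, 10, 11, 12, 13} — every variety is covered.
No 3 of the 6 pollinators cover everything (all 20 combinations miss at least one variety), so 4 is optimal.

4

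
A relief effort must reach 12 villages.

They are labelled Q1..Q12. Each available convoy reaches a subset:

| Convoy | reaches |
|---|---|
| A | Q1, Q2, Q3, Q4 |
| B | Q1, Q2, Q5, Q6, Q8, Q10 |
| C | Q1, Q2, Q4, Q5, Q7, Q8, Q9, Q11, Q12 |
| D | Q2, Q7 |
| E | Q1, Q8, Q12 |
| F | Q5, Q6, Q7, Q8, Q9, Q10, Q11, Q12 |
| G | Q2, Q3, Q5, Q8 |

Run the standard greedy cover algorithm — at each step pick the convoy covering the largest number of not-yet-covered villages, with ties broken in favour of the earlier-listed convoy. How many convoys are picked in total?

Greedy: pick C (covers 9 new) → pick B (covers 2 new) → pick A (covers 1 new). Total picks: 3.
(The true minimum cover uses only 2 convoys, so greedy is not optimal here.)

3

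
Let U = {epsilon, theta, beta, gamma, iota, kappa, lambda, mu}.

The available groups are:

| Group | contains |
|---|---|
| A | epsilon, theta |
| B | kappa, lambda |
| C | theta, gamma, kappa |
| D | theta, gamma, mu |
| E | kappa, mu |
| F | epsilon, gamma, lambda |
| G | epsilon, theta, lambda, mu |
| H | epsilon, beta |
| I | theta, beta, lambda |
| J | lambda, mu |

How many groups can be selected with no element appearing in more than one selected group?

3

C, H, J are pairwise disjoint (C={theta,gamma,kappa}; H={epsilon,beta}; J={lambda,mu}).
Every remaining group overlaps one of these, and no 4 of the listed groups are pairwise disjoint, so 3 is the maximum.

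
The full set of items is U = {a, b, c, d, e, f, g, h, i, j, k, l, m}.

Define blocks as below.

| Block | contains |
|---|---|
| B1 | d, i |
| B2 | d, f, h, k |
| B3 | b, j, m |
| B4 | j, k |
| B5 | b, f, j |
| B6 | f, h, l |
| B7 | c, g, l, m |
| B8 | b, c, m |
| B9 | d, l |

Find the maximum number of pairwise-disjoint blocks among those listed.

4

B1, B4, B6, B8 are pairwise disjoint (B1={d,i}; B4={j,k}; B6={f,h,l}; B8={b,c,m}).
Every remaining block overlaps one of these, and no 5 of the listed blocks are pairwise disjoint, so 4 is the maximum.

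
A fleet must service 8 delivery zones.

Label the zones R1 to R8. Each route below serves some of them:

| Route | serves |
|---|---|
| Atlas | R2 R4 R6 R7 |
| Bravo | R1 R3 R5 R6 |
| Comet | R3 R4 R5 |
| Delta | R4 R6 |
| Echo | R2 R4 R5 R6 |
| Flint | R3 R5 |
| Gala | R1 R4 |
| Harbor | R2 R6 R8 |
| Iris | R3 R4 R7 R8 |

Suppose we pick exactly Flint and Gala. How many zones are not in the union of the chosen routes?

Union of Flint, Gala = {R1, R3, R4, R5}.
Not covered: R2, R6, R7, R8 — 4 zones.

4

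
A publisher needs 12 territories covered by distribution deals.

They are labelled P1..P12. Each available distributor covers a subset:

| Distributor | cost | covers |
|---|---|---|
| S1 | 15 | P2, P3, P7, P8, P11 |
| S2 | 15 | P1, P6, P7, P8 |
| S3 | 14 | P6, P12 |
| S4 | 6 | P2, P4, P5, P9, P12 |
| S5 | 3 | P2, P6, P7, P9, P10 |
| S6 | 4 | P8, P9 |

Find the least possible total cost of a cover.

S1, S2, S4, S5 together cover every territory (S1 ∪ S2 ∪ S4 ∪ S5 = {P1, P2, P3, P4, P5, P6, P7, P8, P9, P10, P11, P12}); total cost 15 + 15 + 6 + 3 = 39.
The greedy pick S5, S4, S6, S1, S2 costs 43; no covering selection beats 39.

39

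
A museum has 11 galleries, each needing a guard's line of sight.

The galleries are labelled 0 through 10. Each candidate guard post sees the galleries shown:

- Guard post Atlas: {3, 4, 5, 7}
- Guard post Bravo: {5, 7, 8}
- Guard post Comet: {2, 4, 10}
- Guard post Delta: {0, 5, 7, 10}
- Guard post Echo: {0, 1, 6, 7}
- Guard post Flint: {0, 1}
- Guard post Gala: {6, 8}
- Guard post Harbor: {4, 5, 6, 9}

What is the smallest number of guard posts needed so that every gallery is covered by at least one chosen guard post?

Atlas and Bravo and Comet and Echo and Harbor together: Atlas ∪ Bravo ∪ Comet ∪ Echo ∪ Harbor = {0, 1, 2, 3, 4, 5, 6, 7, 8, 9, 10} — every gallery is covered.
No 4 of the 8 guard posts cover everything (all 70 combinations miss at least one gallery), so 5 is optimal.

5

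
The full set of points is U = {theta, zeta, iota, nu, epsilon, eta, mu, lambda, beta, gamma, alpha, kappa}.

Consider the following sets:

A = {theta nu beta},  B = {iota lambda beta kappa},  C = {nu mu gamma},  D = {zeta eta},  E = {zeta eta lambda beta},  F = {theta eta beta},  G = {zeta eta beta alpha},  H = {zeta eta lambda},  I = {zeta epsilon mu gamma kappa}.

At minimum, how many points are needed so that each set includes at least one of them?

3

T = {eta, mu, beta} meets every set (each contains at least one member of T), and |T| = 3.
The sets B, C, D are pairwise disjoint, so any hitting set needs a separate point for each — at least 3. Hence 3 is optimal.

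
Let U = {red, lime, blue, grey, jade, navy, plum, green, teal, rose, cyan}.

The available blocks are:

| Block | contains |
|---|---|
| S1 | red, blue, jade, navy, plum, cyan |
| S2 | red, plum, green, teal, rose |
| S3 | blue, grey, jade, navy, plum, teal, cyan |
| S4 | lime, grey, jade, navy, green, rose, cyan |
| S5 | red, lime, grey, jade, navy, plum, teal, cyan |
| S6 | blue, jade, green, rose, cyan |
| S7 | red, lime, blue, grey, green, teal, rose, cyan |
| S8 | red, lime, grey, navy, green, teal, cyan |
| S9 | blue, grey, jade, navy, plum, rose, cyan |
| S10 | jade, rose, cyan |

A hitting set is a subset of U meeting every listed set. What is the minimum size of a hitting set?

2

H = {jade, green} meets every block (each contains at least one member of H), and |H| = 2.
No single item lies in every block, so at least 2 are needed and 2 is optimal.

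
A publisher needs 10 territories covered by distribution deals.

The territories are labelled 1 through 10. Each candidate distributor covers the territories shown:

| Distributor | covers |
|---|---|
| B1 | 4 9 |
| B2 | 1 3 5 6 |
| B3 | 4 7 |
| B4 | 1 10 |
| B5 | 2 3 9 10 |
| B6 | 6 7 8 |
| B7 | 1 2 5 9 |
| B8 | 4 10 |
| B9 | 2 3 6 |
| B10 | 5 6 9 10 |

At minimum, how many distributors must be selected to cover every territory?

B2 and B5 and B6 and B8 together: B2 ∪ B5 ∪ B6 ∪ B8 = {1, 2, 3, 4, 5, 6, 7, 8, 9, 10} — every territory is covered.
No 3 of the 10 distributors cover everything (all 120 combinations miss at least one territory), so 4 is optimal.

4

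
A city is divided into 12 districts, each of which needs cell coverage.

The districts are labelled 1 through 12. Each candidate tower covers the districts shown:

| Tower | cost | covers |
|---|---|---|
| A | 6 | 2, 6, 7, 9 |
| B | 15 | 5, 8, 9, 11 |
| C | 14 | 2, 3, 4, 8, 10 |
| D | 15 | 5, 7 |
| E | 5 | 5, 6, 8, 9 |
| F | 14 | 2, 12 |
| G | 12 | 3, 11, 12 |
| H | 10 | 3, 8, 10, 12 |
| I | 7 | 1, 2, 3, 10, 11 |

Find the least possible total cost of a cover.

42

A, C, E, H, I together cover every district (A ∪ C ∪ E ∪ H ∪ I = {1, 2, 3, 4, 5, 6, 7, 8, 9, 10, 11, 12}); total cost 6 + 14 + 5 + 10 + 7 = 42.
No covering selection has total cost below 42.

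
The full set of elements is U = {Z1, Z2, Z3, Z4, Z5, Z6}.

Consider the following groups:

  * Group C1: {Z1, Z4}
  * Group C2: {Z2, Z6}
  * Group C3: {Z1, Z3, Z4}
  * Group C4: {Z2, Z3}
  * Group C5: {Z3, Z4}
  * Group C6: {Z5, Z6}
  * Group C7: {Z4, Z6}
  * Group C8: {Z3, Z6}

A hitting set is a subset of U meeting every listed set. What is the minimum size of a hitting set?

3

H = {Z3, Z4, Z6} meets every group (each contains at least one member of H), and |H| = 3.
The groups C1, C4, C6 are pairwise disjoint, so any hitting set needs a separate element for each — at least 3. Hence 3 is optimal.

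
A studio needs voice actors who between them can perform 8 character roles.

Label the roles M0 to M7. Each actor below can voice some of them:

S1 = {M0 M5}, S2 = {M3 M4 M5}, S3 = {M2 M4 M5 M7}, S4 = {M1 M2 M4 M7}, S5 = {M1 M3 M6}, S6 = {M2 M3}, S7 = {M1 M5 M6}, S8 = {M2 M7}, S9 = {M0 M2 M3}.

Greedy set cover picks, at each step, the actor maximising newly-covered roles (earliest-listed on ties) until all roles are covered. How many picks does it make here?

3

Greedy: pick S3 (covers 4 new) → pick S5 (covers 3 new) → pick S1 (covers 1 new). Total picks: 3.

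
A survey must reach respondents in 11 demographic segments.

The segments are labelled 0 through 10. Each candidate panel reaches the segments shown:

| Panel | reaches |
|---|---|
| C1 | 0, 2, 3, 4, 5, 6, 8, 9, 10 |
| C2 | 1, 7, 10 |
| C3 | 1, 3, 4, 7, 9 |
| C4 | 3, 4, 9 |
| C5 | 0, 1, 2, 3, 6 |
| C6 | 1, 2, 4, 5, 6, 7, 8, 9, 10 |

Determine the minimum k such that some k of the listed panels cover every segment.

2

Take {C1, C3}. Their union is {0, 1, 2, 3, 4, 5, 6, 7, 8, 9, 10}, which is all 11 segments.
No single panel has all 11 segments (the largest, C1, has 9), so 2 is optimal.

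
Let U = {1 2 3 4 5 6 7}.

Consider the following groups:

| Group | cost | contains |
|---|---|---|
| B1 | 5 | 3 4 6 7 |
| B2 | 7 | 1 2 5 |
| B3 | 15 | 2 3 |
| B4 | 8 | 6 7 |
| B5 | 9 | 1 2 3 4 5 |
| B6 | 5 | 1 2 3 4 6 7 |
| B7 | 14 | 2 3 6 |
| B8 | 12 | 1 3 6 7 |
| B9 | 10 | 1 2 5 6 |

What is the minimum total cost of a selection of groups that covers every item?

B1, B2 together cover every item (B1 ∪ B2 = {1, 2, 3, 4, 5, 6, 7}); total cost 5 + 7 = 12.
No covering selection has total cost below 12.

12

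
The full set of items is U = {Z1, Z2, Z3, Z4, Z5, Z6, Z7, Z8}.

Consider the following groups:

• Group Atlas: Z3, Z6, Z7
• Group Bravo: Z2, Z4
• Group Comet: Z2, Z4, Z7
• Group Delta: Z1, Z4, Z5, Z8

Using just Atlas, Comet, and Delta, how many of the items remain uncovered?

Union of Atlas, Comet, Delta = {Z1, Z2, Z3, Z4, Z5, Z6, Z7, Z8} — that's every item, so 0 are uncovered.

0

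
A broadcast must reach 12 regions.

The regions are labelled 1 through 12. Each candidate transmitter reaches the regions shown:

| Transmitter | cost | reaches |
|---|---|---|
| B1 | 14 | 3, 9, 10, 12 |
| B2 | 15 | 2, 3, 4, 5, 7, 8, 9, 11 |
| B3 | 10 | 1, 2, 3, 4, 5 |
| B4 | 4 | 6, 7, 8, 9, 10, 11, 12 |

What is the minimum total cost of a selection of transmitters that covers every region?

14

B3, B4 together cover every region (B3 ∪ B4 = {1, 2, 3, 4, 5, 6, 7, 8, 9, 10, 11, 12}); total cost 10 + 4 = 14.
No covering selection has total cost below 14.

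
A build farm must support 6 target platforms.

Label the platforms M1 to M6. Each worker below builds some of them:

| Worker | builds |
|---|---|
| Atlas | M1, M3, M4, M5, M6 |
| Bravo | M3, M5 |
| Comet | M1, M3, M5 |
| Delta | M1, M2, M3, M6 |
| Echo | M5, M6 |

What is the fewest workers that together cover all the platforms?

Take {Atlas, Delta}. Their union is {M1, M2, M3, M4, M5, M6}, which is all 6 platforms.
No single worker has all 6 platforms (the largest, Atlas, has 5), so 2 is optimal.

2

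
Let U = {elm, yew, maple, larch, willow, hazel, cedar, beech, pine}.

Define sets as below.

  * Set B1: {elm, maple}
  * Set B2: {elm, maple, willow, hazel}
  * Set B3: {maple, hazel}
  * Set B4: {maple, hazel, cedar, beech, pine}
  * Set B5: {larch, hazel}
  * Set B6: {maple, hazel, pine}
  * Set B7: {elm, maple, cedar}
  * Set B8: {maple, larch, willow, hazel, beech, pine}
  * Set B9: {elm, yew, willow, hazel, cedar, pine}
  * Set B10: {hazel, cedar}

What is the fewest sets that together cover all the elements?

B8 and B9 cover everything between them: the union {elm, yew, maple, larch, willow, hazel, cedar, beech, pine} is all of U.
No single set has all 9 elements (the largest, B8, has 6), so 2 is optimal.

2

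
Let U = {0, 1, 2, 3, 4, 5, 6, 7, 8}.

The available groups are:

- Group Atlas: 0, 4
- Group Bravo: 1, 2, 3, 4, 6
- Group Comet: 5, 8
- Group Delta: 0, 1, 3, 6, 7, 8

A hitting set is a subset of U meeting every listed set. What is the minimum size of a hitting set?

2

The 2 items {4, 8} hit every group.
The groups Bravo, Comet are pairwise disjoint, so any hitting set needs a separate item for each — at least 2. Hence 2 is optimal.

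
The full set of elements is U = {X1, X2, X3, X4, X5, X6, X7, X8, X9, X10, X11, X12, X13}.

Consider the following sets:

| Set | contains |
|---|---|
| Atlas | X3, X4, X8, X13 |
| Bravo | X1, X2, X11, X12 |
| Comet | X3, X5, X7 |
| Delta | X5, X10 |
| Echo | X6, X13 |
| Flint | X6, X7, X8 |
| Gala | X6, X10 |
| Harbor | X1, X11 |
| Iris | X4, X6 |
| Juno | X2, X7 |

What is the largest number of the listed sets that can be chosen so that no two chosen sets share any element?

4

Atlas, Delta, Harbor, Juno are pairwise disjoint (Atlas={X3,X4,X8,X13}; Delta={X5,X10}; Harbor={X1,X11}; Juno={X2,X7}).
Every remaining set overlaps one of these, and no 5 of the listed sets are pairwise disjoint, so 4 is the maximum.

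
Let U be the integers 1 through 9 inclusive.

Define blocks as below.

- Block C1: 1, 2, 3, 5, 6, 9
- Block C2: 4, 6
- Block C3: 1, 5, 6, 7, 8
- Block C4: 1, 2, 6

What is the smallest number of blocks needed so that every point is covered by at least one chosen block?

3

C1, C2, and C3 cover everything between them: the union {1, 2, 3, 4, 5, 6, 7, 8, 9} is all of U.
Only C1 contains 3, so C1 is forced; the remaining 3 points need at least 2 more blocks (each remaining block adds at most 2) — so at least 3 blocks are needed, and 3 is optimal.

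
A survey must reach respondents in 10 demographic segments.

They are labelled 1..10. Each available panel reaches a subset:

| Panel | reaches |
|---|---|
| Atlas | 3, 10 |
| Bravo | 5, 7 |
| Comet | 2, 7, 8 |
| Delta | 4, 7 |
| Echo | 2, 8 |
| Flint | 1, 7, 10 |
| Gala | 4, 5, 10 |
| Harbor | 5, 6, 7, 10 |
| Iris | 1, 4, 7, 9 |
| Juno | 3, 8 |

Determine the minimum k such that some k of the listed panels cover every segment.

Take {Atlas, Comet, Harbor, Iris}. Their union is {1, 2, 3, 4, 5, 6, 7, 8, 9, 10}, which is all 10 segments.
No 3 of the 10 panels cover everything (all 120 combinations miss at least one segment), so 4 is optimal.

4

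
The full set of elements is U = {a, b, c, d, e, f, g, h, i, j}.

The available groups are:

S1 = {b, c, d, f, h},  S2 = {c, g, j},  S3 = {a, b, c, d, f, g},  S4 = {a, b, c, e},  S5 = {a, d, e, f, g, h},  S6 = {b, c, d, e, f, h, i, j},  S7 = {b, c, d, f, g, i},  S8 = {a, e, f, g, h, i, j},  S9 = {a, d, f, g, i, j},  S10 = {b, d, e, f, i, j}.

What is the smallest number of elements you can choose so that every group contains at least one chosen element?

Take T = {c, f}. Each listed group contains at least one of these, so T is a hitting set of size 2.
No single element lies in every group, so at least 2 are needed and 2 is optimal.

2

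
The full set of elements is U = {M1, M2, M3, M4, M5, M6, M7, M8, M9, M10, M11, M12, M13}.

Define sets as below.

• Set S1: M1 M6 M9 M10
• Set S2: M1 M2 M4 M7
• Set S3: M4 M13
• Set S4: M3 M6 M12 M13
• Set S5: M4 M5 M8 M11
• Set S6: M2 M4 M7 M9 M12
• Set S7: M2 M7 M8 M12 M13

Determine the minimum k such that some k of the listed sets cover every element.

4

S1, S4, S5, and S6 cover everything between them: the union {M1, M2, M3, M4, M5, M6, M7, M8, M9, M10, M11, M12, M13} is all of U.
Only S4 contains M3, so S4 is forced; the remaining 9 elements need at least 3 more sets (each remaining set adds at most 4) — so at least 4 sets are needed, and 4 is optimal.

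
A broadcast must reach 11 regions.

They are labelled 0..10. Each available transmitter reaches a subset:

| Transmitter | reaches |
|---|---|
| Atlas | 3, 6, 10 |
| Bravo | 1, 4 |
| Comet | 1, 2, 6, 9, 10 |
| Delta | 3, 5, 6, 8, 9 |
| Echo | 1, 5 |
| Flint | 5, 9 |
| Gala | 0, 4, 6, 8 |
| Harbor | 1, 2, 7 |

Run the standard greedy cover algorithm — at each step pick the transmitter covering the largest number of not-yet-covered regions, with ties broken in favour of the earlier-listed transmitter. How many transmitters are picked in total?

4

Greedy: pick Comet (covers 5 new) → pick Delta (covers 3 new) → pick Gala (covers 2 new) → pick Harbor (covers 1 new). Total picks: 4.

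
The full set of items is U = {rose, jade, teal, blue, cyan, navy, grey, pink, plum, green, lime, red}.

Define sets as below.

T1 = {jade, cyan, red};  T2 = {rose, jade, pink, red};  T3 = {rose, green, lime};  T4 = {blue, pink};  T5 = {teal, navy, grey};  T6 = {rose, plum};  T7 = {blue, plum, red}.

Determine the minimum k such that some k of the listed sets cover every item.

T1, T3, T4, T5, and T7 cover everything between them: the union {rose, jade, teal, blue, cyan, navy, grey, pink, plum, green, lime, red} is all of U.
No 4 of the 7 sets cover everything (all 35 combinations miss at least one item), so 5 is optimal.

5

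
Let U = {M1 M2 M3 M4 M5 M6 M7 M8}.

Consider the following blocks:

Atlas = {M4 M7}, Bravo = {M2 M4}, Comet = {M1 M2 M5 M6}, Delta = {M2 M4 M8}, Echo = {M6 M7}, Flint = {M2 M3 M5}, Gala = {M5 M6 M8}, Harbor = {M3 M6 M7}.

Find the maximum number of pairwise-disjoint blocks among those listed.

Atlas, Flint are pairwise disjoint (Atlas={M4,M7}; Flint={M2,M3,M5}).
Every remaining block overlaps one of these, and no 3 of the listed blocks are pairwise disjoint, so 2 is the maximum.

2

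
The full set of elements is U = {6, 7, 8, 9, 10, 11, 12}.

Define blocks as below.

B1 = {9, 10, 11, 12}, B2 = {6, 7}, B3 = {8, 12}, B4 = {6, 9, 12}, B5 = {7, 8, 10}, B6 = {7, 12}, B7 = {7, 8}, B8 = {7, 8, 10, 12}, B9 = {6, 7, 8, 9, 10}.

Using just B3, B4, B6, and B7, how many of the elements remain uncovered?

2

Union of B3, B4, B6, B7 = {6, 7, 8, 9, 12}.
Not covered: 10, 11 — 2 elements.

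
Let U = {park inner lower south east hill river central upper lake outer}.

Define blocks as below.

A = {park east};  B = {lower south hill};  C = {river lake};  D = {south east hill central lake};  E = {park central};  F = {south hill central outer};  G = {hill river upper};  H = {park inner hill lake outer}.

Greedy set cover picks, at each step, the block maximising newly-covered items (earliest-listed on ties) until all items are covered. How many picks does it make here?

4

Greedy: pick D (covers 5 new) → pick H (covers 3 new) → pick G (covers 2 new) → pick B (covers 1 new). Total picks: 4.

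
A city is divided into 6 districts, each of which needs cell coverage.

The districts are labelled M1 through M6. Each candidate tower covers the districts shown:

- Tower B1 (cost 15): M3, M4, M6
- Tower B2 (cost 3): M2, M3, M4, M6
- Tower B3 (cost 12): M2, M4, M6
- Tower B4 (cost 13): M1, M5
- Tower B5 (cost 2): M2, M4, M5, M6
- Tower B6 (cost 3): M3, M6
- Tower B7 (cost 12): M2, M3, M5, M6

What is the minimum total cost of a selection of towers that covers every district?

B2, B4 together cover every district (B2 ∪ B4 = {M1, M2, M3, M4, M5, M6}); total cost 3 + 13 = 16.
The greedy pick B5, B2, B4 costs 18; no covering selection beats 16.

16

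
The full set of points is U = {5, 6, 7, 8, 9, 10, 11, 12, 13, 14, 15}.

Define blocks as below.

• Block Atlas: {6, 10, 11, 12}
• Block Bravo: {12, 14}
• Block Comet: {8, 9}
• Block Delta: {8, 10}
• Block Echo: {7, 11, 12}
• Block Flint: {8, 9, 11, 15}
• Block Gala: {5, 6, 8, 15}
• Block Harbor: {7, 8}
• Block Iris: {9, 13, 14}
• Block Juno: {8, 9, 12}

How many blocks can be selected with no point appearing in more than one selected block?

3

Echo, Gala, Iris are pairwise disjoint (Echo={7,11,12}; Gala={5,6,8,15}; Iris={9,13,14}).
Every remaining block overlaps one of these, and no 4 of the listed blocks are pairwise disjoint, so 3 is the maximum.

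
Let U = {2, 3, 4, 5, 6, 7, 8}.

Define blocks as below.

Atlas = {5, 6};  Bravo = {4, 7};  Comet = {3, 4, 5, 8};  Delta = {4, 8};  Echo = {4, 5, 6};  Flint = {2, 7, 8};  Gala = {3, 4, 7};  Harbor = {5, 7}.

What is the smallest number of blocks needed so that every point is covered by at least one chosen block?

3

Take {Atlas, Comet, Flint}. Their union is {2, 3, 4, 5, 6, 7, 8}, which is all 7 points.
Only Flint contains 2, so Flint is forced; the remaining 4 points need at least 2 more blocks (each remaining block adds at most 3) — so at least 3 blocks are needed, and 3 is optimal.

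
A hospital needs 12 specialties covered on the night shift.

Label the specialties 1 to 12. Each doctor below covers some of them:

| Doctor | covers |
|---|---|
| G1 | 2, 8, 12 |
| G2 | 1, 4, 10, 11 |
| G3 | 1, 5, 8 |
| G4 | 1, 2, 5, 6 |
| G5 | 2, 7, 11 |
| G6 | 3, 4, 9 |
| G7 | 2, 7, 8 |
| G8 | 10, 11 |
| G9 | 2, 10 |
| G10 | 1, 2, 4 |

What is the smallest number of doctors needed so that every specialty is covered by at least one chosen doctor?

G1 and G2 and G4 and G6 and G7 together: G1 ∪ G2 ∪ G4 ∪ G6 ∪ G7 = {1, 2, 3, 4, 5, 6, 7, 8, 9, 10, 11, 12} — every specialty is covered.
No 4 of the 10 doctors cover everything (all 210 combinations miss at least one specialty), so 5 is optimal.

5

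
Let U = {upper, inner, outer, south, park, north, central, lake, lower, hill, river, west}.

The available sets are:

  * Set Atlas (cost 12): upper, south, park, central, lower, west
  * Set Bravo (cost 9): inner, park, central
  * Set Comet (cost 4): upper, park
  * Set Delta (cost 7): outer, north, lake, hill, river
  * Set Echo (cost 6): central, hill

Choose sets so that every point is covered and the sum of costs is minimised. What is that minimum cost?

Atlas, Bravo, Delta together cover every point (Atlas ∪ Bravo ∪ Delta = {upper, inner, outer, south, park, north, central, lake, lower, hill, river, west}); total cost 12 + 9 + 7 = 28.
No covering selection has total cost below 28.

28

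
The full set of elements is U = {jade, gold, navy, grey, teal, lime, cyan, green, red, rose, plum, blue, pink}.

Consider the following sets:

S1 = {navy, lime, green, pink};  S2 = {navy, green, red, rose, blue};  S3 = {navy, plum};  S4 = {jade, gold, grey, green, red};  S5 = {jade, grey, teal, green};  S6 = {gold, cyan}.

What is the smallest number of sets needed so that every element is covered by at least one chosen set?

5

Take {S1, S2, S3, S5, S6}. Their union is {jade, gold, navy, grey, teal, lime, cyan, green, red, rose, plum, blue, pink}, which is all 13 elements.
No 4 of the 6 sets cover everything (all 15 combinations miss at least one element), so 5 is optimal.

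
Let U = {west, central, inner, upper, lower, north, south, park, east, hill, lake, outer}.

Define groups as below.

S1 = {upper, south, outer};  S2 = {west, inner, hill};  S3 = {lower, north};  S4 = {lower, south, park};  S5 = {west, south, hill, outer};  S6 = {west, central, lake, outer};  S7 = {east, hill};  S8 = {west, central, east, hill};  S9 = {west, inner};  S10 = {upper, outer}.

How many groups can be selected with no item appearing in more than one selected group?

S4, S7, S9, S10 are pairwise disjoint (S4={lower,south,park}; S7={east,hill}; S9={west,inner}; S10={upper,outer}).
Every remaining group overlaps one of these, and no 5 of the listed groups are pairwise disjoint, so 4 is the maximum.

4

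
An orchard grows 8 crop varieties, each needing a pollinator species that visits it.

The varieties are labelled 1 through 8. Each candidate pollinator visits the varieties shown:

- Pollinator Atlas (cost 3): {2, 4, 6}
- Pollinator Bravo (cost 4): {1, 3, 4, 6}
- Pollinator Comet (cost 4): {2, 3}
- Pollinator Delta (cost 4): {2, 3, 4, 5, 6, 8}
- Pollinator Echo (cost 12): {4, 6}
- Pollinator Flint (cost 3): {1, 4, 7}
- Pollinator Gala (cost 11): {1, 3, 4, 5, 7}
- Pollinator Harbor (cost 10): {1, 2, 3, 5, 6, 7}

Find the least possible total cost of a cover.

Delta, Flint together cover every variety (Delta ∪ Flint = {1, 2, 3, 4, 5, 6, 7, 8}); total cost 4 + 3 = 7.
No covering selection has total cost below 7.

7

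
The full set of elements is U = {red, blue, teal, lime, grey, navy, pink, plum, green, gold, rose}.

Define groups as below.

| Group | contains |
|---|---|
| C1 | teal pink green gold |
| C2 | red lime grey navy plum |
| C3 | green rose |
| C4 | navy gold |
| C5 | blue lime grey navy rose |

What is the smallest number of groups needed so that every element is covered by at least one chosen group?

C1 and C2 and C5 together: C1 ∪ C2 ∪ C5 = {red, blue, teal, lime, grey, navy, pink, plum, green, gold, rose} — every element is covered.
Each group has at most 5 elements, and 2·5 = 10 < 11 — so at least 3 groups are needed, and 3 is optimal.

3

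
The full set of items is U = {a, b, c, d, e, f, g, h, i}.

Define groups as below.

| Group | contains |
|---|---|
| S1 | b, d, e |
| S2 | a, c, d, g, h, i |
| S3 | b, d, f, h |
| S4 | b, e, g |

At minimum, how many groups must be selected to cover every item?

S1, S2, and S3 cover everything between them: the union {a, b, c, d, e, f, g, h, i} is all of U.
Only S2 contains a, so S2 is forced; the remaining 3 items need at least 2 more groups (each remaining group adds at most 2) — so at least 3 groups are needed, and 3 is optimal.

3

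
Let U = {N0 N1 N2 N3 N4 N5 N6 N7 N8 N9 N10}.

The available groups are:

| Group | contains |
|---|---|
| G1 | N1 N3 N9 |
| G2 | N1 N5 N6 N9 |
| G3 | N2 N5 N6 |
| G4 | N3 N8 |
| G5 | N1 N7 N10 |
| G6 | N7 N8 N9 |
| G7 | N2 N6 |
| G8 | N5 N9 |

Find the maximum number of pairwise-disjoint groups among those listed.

G4, G5, G7, G8 are pairwise disjoint (G4={N3,N8}; G5={N1,N7,N10}; G7={N2,N6}; G8={N5,N9}).
Every remaining group overlaps one of these, and no 5 of the listed groups are pairwise disjoint, so 4 is the maximum.

4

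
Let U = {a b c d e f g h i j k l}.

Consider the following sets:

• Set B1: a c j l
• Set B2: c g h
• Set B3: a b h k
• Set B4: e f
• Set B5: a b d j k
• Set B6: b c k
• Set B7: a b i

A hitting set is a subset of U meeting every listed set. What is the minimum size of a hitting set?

3

T = {b, c, e} meets every set (each contains at least one member of T), and |T| = 3.
The sets B2, B4, B5 are pairwise disjoint, so any hitting set needs a separate item for each — at least 3. Hence 3 is optimal.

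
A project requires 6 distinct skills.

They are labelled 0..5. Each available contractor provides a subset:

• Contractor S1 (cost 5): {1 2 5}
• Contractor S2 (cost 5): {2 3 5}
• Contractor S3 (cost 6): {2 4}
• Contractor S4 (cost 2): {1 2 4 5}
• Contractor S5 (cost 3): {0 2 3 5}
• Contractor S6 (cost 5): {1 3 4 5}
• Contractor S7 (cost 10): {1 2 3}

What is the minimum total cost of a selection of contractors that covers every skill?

5

S4, S5 together cover every skill (S4 ∪ S5 = {0, 1, 2, 3, 4, 5}); total cost 2 + 3 = 5.
No covering selection has total cost below 5.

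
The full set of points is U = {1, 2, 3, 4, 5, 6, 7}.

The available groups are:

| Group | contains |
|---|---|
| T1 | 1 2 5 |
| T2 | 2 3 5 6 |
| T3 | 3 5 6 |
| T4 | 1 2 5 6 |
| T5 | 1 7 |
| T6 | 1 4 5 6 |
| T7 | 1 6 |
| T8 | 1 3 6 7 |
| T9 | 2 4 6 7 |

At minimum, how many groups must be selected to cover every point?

3

T3, T6, and T9 cover everything between them: the union {1, 2, 3, 4, 5, 6, 7} is all of U.
No 2 of the 9 groups cover everything (all 36 combinations miss at least one point), so 3 is optimal.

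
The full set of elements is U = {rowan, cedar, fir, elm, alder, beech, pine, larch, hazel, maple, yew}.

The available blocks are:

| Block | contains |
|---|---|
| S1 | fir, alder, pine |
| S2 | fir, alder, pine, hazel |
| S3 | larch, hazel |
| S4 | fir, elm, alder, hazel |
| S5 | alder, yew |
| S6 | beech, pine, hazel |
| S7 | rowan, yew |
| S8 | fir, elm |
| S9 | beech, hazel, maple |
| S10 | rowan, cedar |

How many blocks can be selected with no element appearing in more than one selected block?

S5, S8, S9, S10 are pairwise disjoint (S5={alder,yew}; S8={fir,elm}; S9={beech,hazel,maple}; S10={rowan,cedar}).
Every remaining block overlaps one of these, and no 5 of the listed blocks are pairwise disjoint, so 4 is the maximum.

4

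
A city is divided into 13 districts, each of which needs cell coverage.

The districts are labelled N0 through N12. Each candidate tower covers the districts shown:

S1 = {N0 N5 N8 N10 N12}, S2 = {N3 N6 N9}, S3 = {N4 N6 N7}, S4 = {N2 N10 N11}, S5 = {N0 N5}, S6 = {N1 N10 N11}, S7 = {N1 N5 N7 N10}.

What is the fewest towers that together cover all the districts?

Take {S1, S2, S3, S4, S7}. Their union is {N0, N1, N2, N3, N4, N5, N6, N7, N8, N9, N10, N11, N12}, which is all 13 districts.
No 4 of the 7 towers cover everything (all 35 combinations miss at least one district), so 5 is optimal.

5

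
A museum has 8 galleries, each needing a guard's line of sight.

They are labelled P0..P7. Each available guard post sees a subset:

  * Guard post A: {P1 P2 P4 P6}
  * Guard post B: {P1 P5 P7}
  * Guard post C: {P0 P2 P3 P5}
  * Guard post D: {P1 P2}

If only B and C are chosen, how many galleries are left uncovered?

2

Union of B, C = {P0, P1, P2, P3, P5, P7}.
Not covered: P4, P6 — 2 galleries.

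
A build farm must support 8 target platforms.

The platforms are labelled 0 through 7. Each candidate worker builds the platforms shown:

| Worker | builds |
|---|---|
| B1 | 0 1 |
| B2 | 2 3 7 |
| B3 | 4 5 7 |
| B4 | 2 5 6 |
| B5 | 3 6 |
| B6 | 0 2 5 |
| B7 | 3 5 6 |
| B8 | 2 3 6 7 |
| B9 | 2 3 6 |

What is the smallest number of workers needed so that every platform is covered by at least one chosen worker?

3

B1 and B3 and B8 together: B1 ∪ B3 ∪ B8 = {0, 1, 2, 3, 4, 5, 6, 7} — every platform is covered.
Only B1 contains 1, so B1 is forced; the remaining 6 platforms need at least 2 more workers (each remaining worker adds at most 4) — so at least 3 workers are needed, and 3 is optimal.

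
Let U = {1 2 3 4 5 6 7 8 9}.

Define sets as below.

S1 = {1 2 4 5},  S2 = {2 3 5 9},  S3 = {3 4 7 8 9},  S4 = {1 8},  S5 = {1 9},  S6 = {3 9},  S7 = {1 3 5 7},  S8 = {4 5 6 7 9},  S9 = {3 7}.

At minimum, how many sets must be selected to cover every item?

3

Take {S2, S4, S8}. Their union is {1, 2, 3, 4, 5, 6, 7, 8, 9}, which is all 9 items.
Only S8 contains 6, so S8 is forced; the remaining 4 items need at least 2 more sets (each remaining set adds at most 2) — so at least 3 sets are needed, and 3 is optimal.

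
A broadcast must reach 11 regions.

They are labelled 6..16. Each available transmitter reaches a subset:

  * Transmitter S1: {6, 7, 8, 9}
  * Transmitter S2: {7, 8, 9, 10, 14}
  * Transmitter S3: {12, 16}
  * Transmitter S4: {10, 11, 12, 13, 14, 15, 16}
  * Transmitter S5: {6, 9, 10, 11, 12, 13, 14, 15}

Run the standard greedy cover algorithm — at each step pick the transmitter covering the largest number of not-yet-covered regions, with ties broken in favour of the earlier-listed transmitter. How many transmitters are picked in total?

Greedy: pick S5 (covers 8 new) → pick S1 (covers 2 new) → pick S3 (covers 1 new). Total picks: 3.
(The true minimum cover uses only 2 transmitters, so greedy is not optimal here.)

3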